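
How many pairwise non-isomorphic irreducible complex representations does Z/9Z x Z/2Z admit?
18

Argument: The number of irreducible complex representations of a finite group equals its number of conjugacy classes. Z/9Z x Z/2Z is abelian of order 18, so every element is its own conjugacy class: 18 classes, so Z/9Z x Z/2Z (order 18) has exactly 18 irreducible complex representations.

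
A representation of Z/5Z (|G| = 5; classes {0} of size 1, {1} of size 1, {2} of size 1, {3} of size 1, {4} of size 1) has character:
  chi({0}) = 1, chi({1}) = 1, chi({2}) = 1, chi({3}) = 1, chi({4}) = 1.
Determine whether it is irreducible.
Irreducible: <chi, chi> = 1.

Solution. <chi, chi> = (1/|G|) sum_C |C| * |chi(C)|^2 = (1/5)[1*|1|^2 + 1*|1|^2 + 1*|1|^2 + 1*|1|^2 + 1*|1|^2]
  = (1/5)[(1) + (1) + (1) + (1) + (1)] = 5/5 = 1.
(Exp terms are combined using exp(i*s)*conj(exp(i*t)) = exp(i*(s-t)), and sums of them are collapsed using the identity that for every m > 1 the m distinct m-th roots of unity sum to 0, e.g. 1 + exp(2*I*pi/3) + exp(-2*I*pi/3) = 0.)
A character is irreducible iff <chi, chi> = 1, so this representation is irreducible.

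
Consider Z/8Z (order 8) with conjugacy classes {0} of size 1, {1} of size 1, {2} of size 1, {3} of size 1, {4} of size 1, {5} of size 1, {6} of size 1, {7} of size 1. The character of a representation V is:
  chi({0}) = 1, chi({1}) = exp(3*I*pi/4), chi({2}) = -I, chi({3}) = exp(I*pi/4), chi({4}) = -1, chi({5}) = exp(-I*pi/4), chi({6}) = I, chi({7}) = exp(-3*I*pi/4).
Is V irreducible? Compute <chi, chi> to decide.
Irreducible: <chi, chi> = 1.

Explanation: <chi, chi> = (1/|G|) sum_C |C| * |chi(C)|^2 = (1/8)[1*|1|^2 + 1*|exp(3*I*pi/4)|^2 + 1*|-I|^2 + 1*|exp(I*pi/4)|^2 + 1*|-1|^2 + 1*|exp(-I*pi/4)|^2 + 1*|I|^2 + 1*|exp(-3*I*pi/4)|^2]
  = (1/8)[(1) + (1) + (1) + (1) + (1) + (1) + (1) + (1)] = 8/8 = 1.
(Exp terms are combined using exp(i*s)*conj(exp(i*t)) = exp(i*(s-t)), and sums of them are collapsed using the identity that for every m > 1 the m distinct m-th roots of unity sum to 0, e.g. 1 + exp(2*I*pi/3) + exp(-2*I*pi/3) = 0.)
A character is irreducible iff <chi, chi> = 1, so this representation is irreducible.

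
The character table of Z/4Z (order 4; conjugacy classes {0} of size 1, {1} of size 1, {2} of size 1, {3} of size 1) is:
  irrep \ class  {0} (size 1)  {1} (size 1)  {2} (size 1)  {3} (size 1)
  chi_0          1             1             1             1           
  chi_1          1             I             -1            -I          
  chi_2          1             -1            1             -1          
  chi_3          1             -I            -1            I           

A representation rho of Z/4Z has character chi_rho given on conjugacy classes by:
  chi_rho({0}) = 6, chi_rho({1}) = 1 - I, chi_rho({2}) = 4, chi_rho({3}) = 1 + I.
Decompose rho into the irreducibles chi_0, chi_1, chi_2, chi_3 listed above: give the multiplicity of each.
Multiplicities: chi_0: 3, chi_1: 0, chi_2: 2, chi_3: 1.

Argument: Use <chi_rho, chi> = (1/|G|) sum_C |C| * chi_rho(C) * conj(chi(C)) with |G| = 4 for each irreducible chi in the table:
  <chi_rho, chi_0> = (1/4)[1*(6)*conj(1) + 1*(1 - I)*conj(1) + 1*(4)*conj(1) + 1*(1 + I)*conj(1)]
      = (1/4)[(6) + (1 - I) + (4) + (1 + I)] = 12/4 = 3
  <chi_rho, chi_1> = (1/4)[1*(6)*conj(1) + 1*(1 - I)*conj(I) + 1*(4)*conj(-1) + 1*(1 + I)*conj(-I)]
      = (1/4)[(6) + (-1 - I) + (-4) + (-1 + I)] = 0/4 = 0
  <chi_rho, chi_2> = (1/4)[1*(6)*conj(1) + 1*(1 - I)*conj(-1) + 1*(4)*conj(1) + 1*(1 + I)*conj(-1)]
      = (1/4)[(6) + (-1 + I) + (4) + (-1 - I)] = 8/4 = 2
  <chi_rho, chi_3> = (1/4)[1*(6)*conj(1) + 1*(1 - I)*conj(-I) + 1*(4)*conj(-1) + 1*(1 + I)*conj(I)]
      = (1/4)[(6) + (1 + I) + (-4) + (1 - I)] = 4/4 = 1
(Exp terms are combined using exp(i*s)*conj(exp(i*t)) = exp(i*(s-t)), and sums of them are collapsed using the identity that for every m > 1 the m distinct m-th roots of unity sum to 0, e.g. 1 + exp(2*I*pi/3) + exp(-2*I*pi/3) = 0.)
Dimension check: dim(rho) = sum (mult * dim) = 3*1 + 0*1 + 2*1 + 1*1 = 6 = chi_rho(e) = 6.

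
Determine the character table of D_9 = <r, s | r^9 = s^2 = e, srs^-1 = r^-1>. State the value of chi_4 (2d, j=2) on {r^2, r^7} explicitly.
Conjugacy classes: {e} of size 1, {r^1, r^8} of size 2, {r^2, r^7} of size 2, {r^3, r^6} of size 2, {r^4, r^5} of size 2, {s, sr, ..., sr^8} of size 9.
Character table:
  irrep \ class              {e} (size 1)  {r^1, r^8} (size 2)  {r^2, r^7} (size 2)  {r^3, r^6} (size 2)  {r^4, r^5} (size 2)  {s, sr, ..., sr^8} (size 9)
  chi_1 (triv)               1             1                    1                    1                    1                    1                          
  chi_2 (sign: r->1, s->-1)  1             1                    1                    1                    1                    -1                         
  chi_3 (2d, j=1)            2             2*cos(2*pi/9)        2*cos(4*pi/9)        -1                   -2*cos(pi/9)         0                          
  chi_4 (2d, j=2)            2             2*cos(4*pi/9)        -2*cos(pi/9)         -1                   2*cos(2*pi/9)        0                          
  chi_5 (2d, j=3)            2             -1                   -1                   2                    -1                   0                          
  chi_6 (2d, j=4)            2             -2*cos(pi/9)         2*cos(2*pi/9)        -1                   2*cos(4*pi/9)        0                          

Spot check: chi_4 (2d, j=2) on {r^2, r^7} = -2*cos(pi/9).

D_9 has order 2*9 = 18 with 6 conjugacy classes, hence 6 irreducibles. Sum of squared dims 1 + 1 + 4 + 4 + 4 + 4 = 18 = |G|. Linear characters come from the abelianisation; the 2-dimensional irreps have character r^k -> 2*cos(2*pi*j*k/9), reflections -> 0.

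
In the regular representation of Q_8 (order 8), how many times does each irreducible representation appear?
Each irreducible V_i of dimension d_i appears with multiplicity d_i, i.e. rho_reg = (direct sum over all irreducibles V_i) d_i V_i. The irreducible dimensions for Q_8 are 1, 1, 1, 1, 2: 4 irreducibles of dimension 1, each with multiplicity 1; 1 irreducible of dimension 2, with multiplicity 2. Total dimension 4*1*1 + 1*2*2 = 8 = |G|.

Derivation: General theorem: in the regular representation of a finite group G, each irreducible appears with multiplicity equal to its dimension. Check: dim(rho_reg) = sum d_i^2 = 1 + 1 + 1 + 1 + 4 = 8 = |G|.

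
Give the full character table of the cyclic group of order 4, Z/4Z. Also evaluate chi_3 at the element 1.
Character table of Z/4Z (irreps indexed chi_0,...,chi_3 with chi_k(m) = zeta_4^(k*m), zeta_4 = exp(2*pi*i/4)):
  irrep \ class  {0} (size 1)  {1} (size 1)  {2} (size 1)  {3} (size 1)
  chi_0          1             1             1             1           
  chi_1          1             I             -1            -I          
  chi_2          1             -1            1             -1          
  chi_3          1             -I            -1            I           

Spot check: chi_3(1) = zeta_4^(3*1) = zeta_4^3 = -I.

Working: Z/4Z is abelian, so all 4 irreducible complex representations are 1-dimensional. They are given by chi_k(m) = zeta_4^(k*m) for k = 0,...,3. Row orthogonality: sum_m chi_k(m) conj(chi_l(m)) = 4 * [k = l].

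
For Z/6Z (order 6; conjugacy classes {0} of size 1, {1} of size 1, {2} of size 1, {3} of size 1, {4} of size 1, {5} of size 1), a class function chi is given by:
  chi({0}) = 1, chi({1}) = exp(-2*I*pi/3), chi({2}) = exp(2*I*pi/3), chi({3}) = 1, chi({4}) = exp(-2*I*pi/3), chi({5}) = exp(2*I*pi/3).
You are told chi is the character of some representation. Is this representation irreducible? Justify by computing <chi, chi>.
Irreducible: <chi, chi> = 1.

Justification: <chi, chi> = (1/|G|) sum_C |C| * |chi(C)|^2 = (1/6)[1*|1|^2 + 1*|exp(-2*I*pi/3)|^2 + 1*|exp(2*I*pi/3)|^2 + 1*|1|^2 + 1*|exp(-2*I*pi/3)|^2 + 1*|exp(2*I*pi/3)|^2]
  = (1/6)[(1) + (1) + (1) + (1) + (1) + (1)] = 6/6 = 1.
(Exp terms are combined using exp(i*s)*conj(exp(i*t)) = exp(i*(s-t)), and sums of them are collapsed using the identity that for every m > 1 the m distinct m-th roots of unity sum to 0, e.g. 1 + exp(2*I*pi/3) + exp(-2*I*pi/3) = 0.)
A character is irreducible iff <chi, chi> = 1, so this representation is irreducible.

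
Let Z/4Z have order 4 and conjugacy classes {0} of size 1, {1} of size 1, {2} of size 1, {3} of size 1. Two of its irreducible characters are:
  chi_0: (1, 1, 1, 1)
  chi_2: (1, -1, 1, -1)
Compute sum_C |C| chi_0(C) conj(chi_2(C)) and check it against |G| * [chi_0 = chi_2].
Sum = 0; so <chi_0, chi_2> = 0 (distinct irreducibles are orthogonal).

Proof sketch: Compute term by term over conjugacy classes (|C| * chi_0(C) * conj(chi_2(C))):
  1*(1)*conj(1) + 1*(1)*conj(-1) + 1*(1)*conj(1) + 1*(1)*conj(-1)
  = (1) + (-1) + (1) + (-1)
  = 0.
(Exp terms are combined using exp(i*s)*conj(exp(i*t)) = exp(i*(s-t)), and sums of them are collapsed using the identity that for every m > 1 the m distinct m-th roots of unity sum to 0, e.g. 1 + exp(2*I*pi/3) + exp(-2*I*pi/3) = 0.)
Dividing by |G| = 4 gives 0/4 = 0, matching the row-orthogonality relation <chi_0, chi_2> = [chi_0 = chi_2].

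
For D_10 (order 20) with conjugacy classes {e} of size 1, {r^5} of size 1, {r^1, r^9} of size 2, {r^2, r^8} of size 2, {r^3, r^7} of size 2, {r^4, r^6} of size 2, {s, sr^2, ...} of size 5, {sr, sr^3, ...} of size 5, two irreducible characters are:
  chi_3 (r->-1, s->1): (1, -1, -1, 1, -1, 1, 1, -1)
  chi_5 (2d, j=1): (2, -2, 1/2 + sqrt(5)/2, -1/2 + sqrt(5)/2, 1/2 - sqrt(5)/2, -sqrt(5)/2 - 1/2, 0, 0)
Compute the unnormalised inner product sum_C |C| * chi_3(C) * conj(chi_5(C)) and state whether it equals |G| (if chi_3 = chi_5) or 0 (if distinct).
Sum = 0; so <chi_3, chi_5> = 0 (distinct irreducibles are orthogonal).

Derivation: Compute term by term over conjugacy classes (|C| * chi_3(C) * conj(chi_5(C))):
  1*(1)*conj(2) + 1*(-1)*conj(-2) + 2*(-1)*conj(1/2 + sqrt(5)/2) + 2*(1)*conj(-1/2 + sqrt(5)/2) + 2*(-1)*conj(1/2 - sqrt(5)/2) + 2*(1)*conj(-sqrt(5)/2 - 1/2) + 5*(1)*conj(0) + 5*(-1)*conj(0)
  = (2) + (2) + (-sqrt(5) - 1) + (-1 + sqrt(5)) + (-1 + sqrt(5)) + (-sqrt(5) - 1) + (0) + (0)
  = 0.
Dividing by |G| = 20 gives 0/20 = 0, matching the row-orthogonality relation <chi_3, chi_5> = [chi_3 = chi_5].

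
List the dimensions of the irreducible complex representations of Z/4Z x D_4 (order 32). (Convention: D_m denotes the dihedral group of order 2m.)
Dimensions: 1, 1, 1, 1, 1, 1, 1, 1, 1, 1, 1, 1, 1, 1, 1, 1, 2, 2, 2, 2

Solution. There are 20 irreducibles (= number of conjugacy classes). Their dimensions d_i satisfy sum d_i^2 = |G| = 32: 1 + 1 + 1 + 1 + 1 + 1 + 1 + 1 + 1 + 1 + 1 + 1 + 1 + 1 + 1 + 1 + 4 + 4 + 4 + 4 = 32. (For the product with Z/4Z: each of the 4 1-dim characters of Z/4Z tensors with each irrep of D_4, giving 4 copies of each D_4-dimension.)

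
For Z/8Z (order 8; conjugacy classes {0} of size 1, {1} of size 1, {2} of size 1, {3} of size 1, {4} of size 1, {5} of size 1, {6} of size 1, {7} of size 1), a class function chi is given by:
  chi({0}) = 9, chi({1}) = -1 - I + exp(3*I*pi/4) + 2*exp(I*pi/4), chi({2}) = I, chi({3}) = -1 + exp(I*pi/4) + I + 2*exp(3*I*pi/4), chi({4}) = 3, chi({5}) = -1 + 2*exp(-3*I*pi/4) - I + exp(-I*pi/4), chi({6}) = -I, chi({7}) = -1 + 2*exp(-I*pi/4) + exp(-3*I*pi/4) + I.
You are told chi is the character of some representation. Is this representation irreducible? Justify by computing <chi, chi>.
Not irreducible (reducible): <chi, chi> = 15 > 1.

Details: <chi, chi> = (1/|G|) sum_C |C| * |chi(C)|^2 = (1/8)[1*|9|^2 + 1*|-1 - I + exp(3*I*pi/4) + 2*exp(I*pi/4)|^2 + 1*|I|^2 + 1*|-1 + exp(I*pi/4) + I + 2*exp(3*I*pi/4)|^2 + 1*|3|^2 + 1*|-1 + 2*exp(-3*I*pi/4) - I + exp(-I*pi/4)|^2 + 1*|-I|^2 + 1*|-1 + 2*exp(-I*pi/4) + exp(-3*I*pi/4) + I|^2]
  = (1/8)[(81) + (7 - 4*exp(I*pi/4) + exp(3*I*pi/4) - 3*exp(-I*pi/4)) + (1) + (7 - 3*exp(3*I*pi/4) + exp(-I*pi/4) - 4*exp(-3*I*pi/4)) + (9) + (7 - 3*exp(3*I*pi/4) + exp(-I*pi/4) - 4*exp(-3*I*pi/4)) + (1) + (7 - 4*exp(I*pi/4) + exp(3*I*pi/4) - 3*exp(-I*pi/4))] = 120/8 = 15.
(Exp terms are combined using exp(i*s)*conj(exp(i*t)) = exp(i*(s-t)), and sums of them are collapsed using the identity that for every m > 1 the m distinct m-th roots of unity sum to 0, e.g. 1 + exp(2*I*pi/3) + exp(-2*I*pi/3) = 0.)
A character is irreducible iff <chi, chi> = 1, so this representation is reducible.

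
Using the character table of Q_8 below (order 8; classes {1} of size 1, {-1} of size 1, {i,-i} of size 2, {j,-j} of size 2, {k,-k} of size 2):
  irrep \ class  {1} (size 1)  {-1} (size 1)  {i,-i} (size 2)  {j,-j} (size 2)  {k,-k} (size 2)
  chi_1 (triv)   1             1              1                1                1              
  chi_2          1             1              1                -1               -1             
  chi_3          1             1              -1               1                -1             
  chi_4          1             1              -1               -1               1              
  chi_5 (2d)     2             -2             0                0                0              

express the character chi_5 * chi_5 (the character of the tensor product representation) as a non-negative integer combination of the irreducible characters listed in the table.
chi_5 tensor chi_5 = chi_1 + chi_2 + chi_3 + chi_4 (all other irreducibles have multiplicity 0).

Justification: The character of a tensor product is the pointwise product (chi_5 * chi_5)(C) = chi_5(C) * chi_5(C):
  {1}: (2)*(2), {-1}: (-2)*(-2), {i,-i}: (0)*(0), {j,-j}: (0)*(0), {k,-k}: (0)*(0)
so (chi_5 * chi_5) takes values
  {1} -> 4, {-1} -> 4, {i,-i} -> 0, {j,-j} -> 0, {k,-k} -> 0.
Now take the inner product of this character with each irreducible chi from the table, <chi_5*chi_5, chi> = (1/8) sum_C |C| (chi_5*chi_5)(C) conj(chi(C)):
  <chi_5*chi_5, chi_1> = (1/8)[1*(4)*conj(1) + 1*(4)*conj(1) + 2*(0)*conj(1) + 2*(0)*conj(1) + 2*(0)*conj(1)]
      = (1/8)[(4) + (4) + (0) + (0) + (0)] = 8/8 = 1
  <chi_5*chi_5, chi_2> = (1/8)[1*(4)*conj(1) + 1*(4)*conj(1) + 2*(0)*conj(1) + 2*(0)*conj(-1) + 2*(0)*conj(-1)]
      = (1/8)[(4) + (4) + (0) + (0) + (0)] = 8/8 = 1
  <chi_5*chi_5, chi_3> = (1/8)[1*(4)*conj(1) + 1*(4)*conj(1) + 2*(0)*conj(-1) + 2*(0)*conj(1) + 2*(0)*conj(-1)]
      = (1/8)[(4) + (4) + (0) + (0) + (0)] = 8/8 = 1
  <chi_5*chi_5, chi_4> = (1/8)[1*(4)*conj(1) + 1*(4)*conj(1) + 2*(0)*conj(-1) + 2*(0)*conj(-1) + 2*(0)*conj(1)]
      = (1/8)[(4) + (4) + (0) + (0) + (0)] = 8/8 = 1
  <chi_5*chi_5, chi_5> = (1/8)[1*(4)*conj(2) + 1*(4)*conj(-2) + 2*(0)*conj(0) + 2*(0)*conj(0) + 2*(0)*conj(0)]
      = (1/8)[(8) + (-8) + (0) + (0) + (0)] = 0/8 = 0
Hence the multiplicities are chi_1: 1, chi_2: 1, chi_3: 1, chi_4: 1. Dimension check: dim(chi_5)*dim(chi_5) = 2*2 = 4 and sum (mult * dim) = 1*1 + 1*1 + 1*1 + 1*1 = 4.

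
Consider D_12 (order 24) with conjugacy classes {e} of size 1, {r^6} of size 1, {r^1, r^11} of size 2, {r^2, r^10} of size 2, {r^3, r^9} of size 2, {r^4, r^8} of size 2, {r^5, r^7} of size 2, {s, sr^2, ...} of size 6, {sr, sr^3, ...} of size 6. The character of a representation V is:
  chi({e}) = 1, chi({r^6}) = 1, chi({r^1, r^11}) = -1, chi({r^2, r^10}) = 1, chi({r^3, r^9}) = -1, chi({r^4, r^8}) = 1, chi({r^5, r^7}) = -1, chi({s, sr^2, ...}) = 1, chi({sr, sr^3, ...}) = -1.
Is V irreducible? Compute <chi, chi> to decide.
Irreducible: <chi, chi> = 1.

Details: <chi, chi> = (1/|G|) sum_C |C| * |chi(C)|^2 = (1/24)[1*|1|^2 + 1*|1|^2 + 2*|-1|^2 + 2*|1|^2 + 2*|-1|^2 + 2*|1|^2 + 2*|-1|^2 + 6*|1|^2 + 6*|-1|^2]
  = (1/24)[(1) + (1) + (2) + (2) + (2) + (2) + (2) + (6) + (6)] = 24/24 = 1.
A character is irreducible iff <chi, chi> = 1, so this representation is irreducible.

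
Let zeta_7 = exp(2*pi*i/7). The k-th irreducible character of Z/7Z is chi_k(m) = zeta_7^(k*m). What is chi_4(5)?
chi_4(5) = zeta_7^20 = exp(-2*I*pi/7)

Why: chi_4(5) = zeta_7^(4*5) = zeta_7^20. Since zeta_7^7 = 1, this equals zeta_7^6 = exp(2*pi*i*6/7) = exp(-2*I*pi/7).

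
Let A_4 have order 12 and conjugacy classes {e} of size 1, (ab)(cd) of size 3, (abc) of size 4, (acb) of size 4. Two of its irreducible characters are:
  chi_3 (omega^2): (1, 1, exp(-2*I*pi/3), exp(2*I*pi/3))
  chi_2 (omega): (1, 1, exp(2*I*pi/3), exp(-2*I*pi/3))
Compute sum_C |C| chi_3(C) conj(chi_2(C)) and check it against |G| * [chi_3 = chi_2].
Sum = 0; so <chi_3, chi_2> = 0 (distinct irreducibles are orthogonal).

Explanation: Compute term by term over conjugacy classes (|C| * chi_3(C) * conj(chi_2(C))):
  1*(1)*conj(1) + 3*(1)*conj(1) + 4*(exp(-2*I*pi/3))*conj(exp(2*I*pi/3)) + 4*(exp(2*I*pi/3))*conj(exp(-2*I*pi/3))
  = (1) + (3) + (4*exp(2*I*pi/3)) + (4*exp(-2*I*pi/3))
  = 0.
(Exp terms are combined using exp(i*s)*conj(exp(i*t)) = exp(i*(s-t)), and sums of them are collapsed using the identity that for every m > 1 the m distinct m-th roots of unity sum to 0, e.g. 1 + exp(2*I*pi/3) + exp(-2*I*pi/3) = 0.)
Dividing by |G| = 12 gives 0/12 = 0, matching the row-orthogonality relation <chi_3, chi_2> = [chi_3 = chi_2].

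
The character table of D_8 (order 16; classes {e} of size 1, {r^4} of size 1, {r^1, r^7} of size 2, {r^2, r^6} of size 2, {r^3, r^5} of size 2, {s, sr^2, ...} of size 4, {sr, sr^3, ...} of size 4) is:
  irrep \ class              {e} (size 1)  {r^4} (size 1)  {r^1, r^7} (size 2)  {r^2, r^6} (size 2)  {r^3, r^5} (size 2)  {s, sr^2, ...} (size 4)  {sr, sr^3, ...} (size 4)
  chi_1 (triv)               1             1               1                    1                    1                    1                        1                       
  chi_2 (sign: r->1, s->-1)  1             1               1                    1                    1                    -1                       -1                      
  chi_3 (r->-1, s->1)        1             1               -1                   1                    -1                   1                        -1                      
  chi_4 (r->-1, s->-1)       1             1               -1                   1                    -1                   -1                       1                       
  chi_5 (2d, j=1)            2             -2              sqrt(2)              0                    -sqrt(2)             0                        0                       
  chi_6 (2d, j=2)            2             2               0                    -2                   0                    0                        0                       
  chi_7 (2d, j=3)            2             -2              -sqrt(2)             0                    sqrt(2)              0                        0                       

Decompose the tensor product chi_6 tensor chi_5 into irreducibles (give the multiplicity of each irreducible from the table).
chi_6 tensor chi_5 = chi_5 + chi_7 (all other irreducibles have multiplicity 0).

Working: The character of a tensor product is the pointwise product (chi_6 * chi_5)(C) = chi_6(C) * chi_5(C):
  {e}: (2)*(2), {r^4}: (2)*(-2), {r^1, r^7}: (0)*(sqrt(2)), {r^2, r^6}: (-2)*(0), {r^3, r^5}: (0)*(-sqrt(2)), {s, sr^2, ...}: (0)*(0), {sr, sr^3, ...}: (0)*(0)
so (chi_6 * chi_5) takes values
  {e} -> 4, {r^4} -> -4, {r^1, r^7} -> 0, {r^2, r^6} -> 0, {r^3, r^5} -> 0, {s, sr^2, ...} -> 0, {sr, sr^3, ...} -> 0.
Now take the inner product of this character with each irreducible chi from the table, <chi_6*chi_5, chi> = (1/16) sum_C |C| (chi_6*chi_5)(C) conj(chi(C)):
  <chi_6*chi_5, chi_1> = (1/16)[1*(4)*conj(1) + 1*(-4)*conj(1) + 2*(0)*conj(1) + 2*(0)*conj(1) + 2*(0)*conj(1) + 4*(0)*conj(1) + 4*(0)*conj(1)]
      = (1/16)[(4) + (-4) + (0) + (0) + (0) + (0) + (0)] = 0/16 = 0
  <chi_6*chi_5, chi_2> = (1/16)[1*(4)*conj(1) + 1*(-4)*conj(1) + 2*(0)*conj(1) + 2*(0)*conj(1) + 2*(0)*conj(1) + 4*(0)*conj(-1) + 4*(0)*conj(-1)]
      = (1/16)[(4) + (-4) + (0) + (0) + (0) + (0) + (0)] = 0/16 = 0
  <chi_6*chi_5, chi_3> = (1/16)[1*(4)*conj(1) + 1*(-4)*conj(1) + 2*(0)*conj(-1) + 2*(0)*conj(1) + 2*(0)*conj(-1) + 4*(0)*conj(1) + 4*(0)*conj(-1)]
      = (1/16)[(4) + (-4) + (0) + (0) + (0) + (0) + (0)] = 0/16 = 0
  <chi_6*chi_5, chi_4> = (1/16)[1*(4)*conj(1) + 1*(-4)*conj(1) + 2*(0)*conj(-1) + 2*(0)*conj(1) + 2*(0)*conj(-1) + 4*(0)*conj(-1) + 4*(0)*conj(1)]
      = (1/16)[(4) + (-4) + (0) + (0) + (0) + (0) + (0)] = 0/16 = 0
  <chi_6*chi_5, chi_5> = (1/16)[1*(4)*conj(2) + 1*(-4)*conj(-2) + 2*(0)*conj(sqrt(2)) + 2*(0)*conj(0) + 2*(0)*conj(-sqrt(2)) + 4*(0)*conj(0) + 4*(0)*conj(0)]
      = (1/16)[(8) + (8) + (0) + (0) + (0) + (0) + (0)] = 16/16 = 1
  <chi_6*chi_5, chi_6> = (1/16)[1*(4)*conj(2) + 1*(-4)*conj(2) + 2*(0)*conj(0) + 2*(0)*conj(-2) + 2*(0)*conj(0) + 4*(0)*conj(0) + 4*(0)*conj(0)]
      = (1/16)[(8) + (-8) + (0) + (0) + (0) + (0) + (0)] = 0/16 = 0
  <chi_6*chi_5, chi_7> = (1/16)[1*(4)*conj(2) + 1*(-4)*conj(-2) + 2*(0)*conj(-sqrt(2)) + 2*(0)*conj(0) + 2*(0)*conj(sqrt(2)) + 4*(0)*conj(0) + 4*(0)*conj(0)]
      = (1/16)[(8) + (8) + (0) + (0) + (0) + (0) + (0)] = 16/16 = 1
Hence the multiplicities are chi_5: 1, chi_7: 1. Dimension check: dim(chi_6)*dim(chi_5) = 2*2 = 4 and sum (mult * dim) = 1*2 + 1*2 = 4.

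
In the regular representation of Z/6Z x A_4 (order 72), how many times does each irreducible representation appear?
Each irreducible V_i of dimension d_i appears with multiplicity d_i, i.e. rho_reg = (direct sum over all irreducibles V_i) d_i V_i. The irreducible dimensions for Z/6Z x A_4 are 1, 1, 1, 1, 1, 1, 1, 1, 1, 1, 1, 1, 1, 1, 1, 1, 1, 1, 3, 3, 3, 3, 3, 3: 18 irreducibles of dimension 1, each with multiplicity 1; 6 irreducibles of dimension 3, each with multiplicity 3. Total dimension 18*1*1 + 6*3*3 = 72 = |G|.

Reasoning: General theorem: in the regular representation of a finite group G, each irreducible appears with multiplicity equal to its dimension. Check: dim(rho_reg) = sum d_i^2 = 1 + 1 + 1 + 1 + 1 + 1 + 1 + 1 + 1 + 1 + 1 + 1 + 1 + 1 + 1 + 1 + 1 + 1 + 9 + 9 + 9 + 9 + 9 + 9 = 72 = |G|.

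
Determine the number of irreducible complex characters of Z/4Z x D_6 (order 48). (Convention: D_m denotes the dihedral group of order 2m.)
24

Working: The number of irreducible complex representations of a finite group equals its number of conjugacy classes. For a direct product, #classes(G x H) = #classes(G) * #classes(H). Z/4Z has 4 classes (abelian), D_6 has 6 classes, so 4 * 6 = 24, so Z/4Z x D_6 (order 48) has exactly 24 irreducible complex representations.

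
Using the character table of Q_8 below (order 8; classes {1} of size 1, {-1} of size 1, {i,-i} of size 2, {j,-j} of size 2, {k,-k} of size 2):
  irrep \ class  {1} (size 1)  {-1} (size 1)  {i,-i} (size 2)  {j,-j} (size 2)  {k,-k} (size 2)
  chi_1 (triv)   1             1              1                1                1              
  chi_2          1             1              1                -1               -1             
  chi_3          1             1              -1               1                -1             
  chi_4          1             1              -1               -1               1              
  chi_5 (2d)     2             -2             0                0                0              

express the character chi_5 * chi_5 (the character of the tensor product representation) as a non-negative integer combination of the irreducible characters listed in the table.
chi_5 tensor chi_5 = chi_1 + chi_2 + chi_3 + chi_4 (all other irreducibles have multiplicity 0).

Derivation: The character of a tensor product is the pointwise product (chi_5 * chi_5)(C) = chi_5(C) * chi_5(C):
  {1}: (2)*(2), {-1}: (-2)*(-2), {i,-i}: (0)*(0), {j,-j}: (0)*(0), {k,-k}: (0)*(0)
so (chi_5 * chi_5) takes values
  {1} -> 4, {-1} -> 4, {i,-i} -> 0, {j,-j} -> 0, {k,-k} -> 0.
Now take the inner product of this character with each irreducible chi from the table, <chi_5*chi_5, chi> = (1/8) sum_C |C| (chi_5*chi_5)(C) conj(chi(C)):
  <chi_5*chi_5, chi_1> = (1/8)[1*(4)*conj(1) + 1*(4)*conj(1) + 2*(0)*conj(1) + 2*(0)*conj(1) + 2*(0)*conj(1)]
      = (1/8)[(4) + (4) + (0) + (0) + (0)] = 8/8 = 1
  <chi_5*chi_5, chi_2> = (1/8)[1*(4)*conj(1) + 1*(4)*conj(1) + 2*(0)*conj(1) + 2*(0)*conj(-1) + 2*(0)*conj(-1)]
      = (1/8)[(4) + (4) + (0) + (0) + (0)] = 8/8 = 1
  <chi_5*chi_5, chi_3> = (1/8)[1*(4)*conj(1) + 1*(4)*conj(1) + 2*(0)*conj(-1) + 2*(0)*conj(1) + 2*(0)*conj(-1)]
      = (1/8)[(4) + (4) + (0) + (0) + (0)] = 8/8 = 1
  <chi_5*chi_5, chi_4> = (1/8)[1*(4)*conj(1) + 1*(4)*conj(1) + 2*(0)*conj(-1) + 2*(0)*conj(-1) + 2*(0)*conj(1)]
      = (1/8)[(4) + (4) + (0) + (0) + (0)] = 8/8 = 1
  <chi_5*chi_5, chi_5> = (1/8)[1*(4)*conj(2) + 1*(4)*conj(-2) + 2*(0)*conj(0) + 2*(0)*conj(0) + 2*(0)*conj(0)]
      = (1/8)[(8) + (-8) + (0) + (0) + (0)] = 0/8 = 0
Hence the multiplicities are chi_1: 1, chi_2: 1, chi_3: 1, chi_4: 1. Dimension check: dim(chi_5)*dim(chi_5) = 2*2 = 4 and sum (mult * dim) = 1*1 + 1*1 + 1*1 + 1*1 = 4.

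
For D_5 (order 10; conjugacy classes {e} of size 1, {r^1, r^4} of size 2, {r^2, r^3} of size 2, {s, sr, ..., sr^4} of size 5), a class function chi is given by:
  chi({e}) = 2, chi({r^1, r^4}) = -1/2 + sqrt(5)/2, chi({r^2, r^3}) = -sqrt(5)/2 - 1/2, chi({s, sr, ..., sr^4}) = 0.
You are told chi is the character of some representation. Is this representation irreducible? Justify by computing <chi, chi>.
Irreducible: <chi, chi> = 1.

<chi, chi> = (1/|G|) sum_C |C| * |chi(C)|^2 = (1/10)[1*|2|^2 + 2*|-1/2 + sqrt(5)/2|^2 + 2*|-sqrt(5)/2 - 1/2|^2 + 5*|0|^2]
  = (1/10)[(4) + (3 - sqrt(5)) + (sqrt(5) + 3) + (0)] = 10/10 = 1.
A character is irreducible iff <chi, chi> = 1, so this representation is irreducible.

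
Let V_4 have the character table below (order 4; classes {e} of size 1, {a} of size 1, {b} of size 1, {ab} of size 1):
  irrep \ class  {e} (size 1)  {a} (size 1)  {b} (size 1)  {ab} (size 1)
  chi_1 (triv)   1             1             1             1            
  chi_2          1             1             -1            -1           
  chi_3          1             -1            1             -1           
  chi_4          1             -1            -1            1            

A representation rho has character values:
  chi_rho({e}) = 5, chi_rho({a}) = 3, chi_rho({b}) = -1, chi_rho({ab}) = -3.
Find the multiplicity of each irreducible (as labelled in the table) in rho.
Multiplicities: chi_1: 1, chi_2: 3, chi_3: 1, chi_4: 0.

Details: Use <chi_rho, chi> = (1/|G|) sum_C |C| * chi_rho(C) * conj(chi(C)) with |G| = 4 for each irreducible chi in the table:
  <chi_rho, chi_1> = (1/4)[1*(5)*conj(1) + 1*(3)*conj(1) + 1*(-1)*conj(1) + 1*(-3)*conj(1)]
      = (1/4)[(5) + (3) + (-1) + (-3)] = 4/4 = 1
  <chi_rho, chi_2> = (1/4)[1*(5)*conj(1) + 1*(3)*conj(1) + 1*(-1)*conj(-1) + 1*(-3)*conj(-1)]
      = (1/4)[(5) + (3) + (1) + (3)] = 12/4 = 3
  <chi_rho, chi_3> = (1/4)[1*(5)*conj(1) + 1*(3)*conj(-1) + 1*(-1)*conj(1) + 1*(-3)*conj(-1)]
      = (1/4)[(5) + (-3) + (-1) + (3)] = 4/4 = 1
  <chi_rho, chi_4> = (1/4)[1*(5)*conj(1) + 1*(3)*conj(-1) + 1*(-1)*conj(-1) + 1*(-3)*conj(1)]
      = (1/4)[(5) + (-3) + (1) + (-3)] = 0/4 = 0
Dimension check: dim(rho) = sum (mult * dim) = 1*1 + 3*1 + 1*1 + 0*1 = 5 = chi_rho(e) = 5.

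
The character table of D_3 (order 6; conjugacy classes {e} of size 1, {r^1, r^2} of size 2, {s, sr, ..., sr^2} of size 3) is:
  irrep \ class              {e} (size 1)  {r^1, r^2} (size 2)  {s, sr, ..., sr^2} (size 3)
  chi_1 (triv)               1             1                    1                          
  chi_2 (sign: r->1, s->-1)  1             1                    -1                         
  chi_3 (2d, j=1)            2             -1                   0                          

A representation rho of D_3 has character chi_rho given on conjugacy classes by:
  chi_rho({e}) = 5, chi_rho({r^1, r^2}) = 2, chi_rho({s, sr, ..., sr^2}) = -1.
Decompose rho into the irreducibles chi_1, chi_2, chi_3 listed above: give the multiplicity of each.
Multiplicities: chi_1: 1, chi_2: 2, chi_3: 1.

Proof sketch: Use <chi_rho, chi> = (1/|G|) sum_C |C| * chi_rho(C) * conj(chi(C)) with |G| = 6 for each irreducible chi in the table:
  <chi_rho, chi_1> = (1/6)[1*(5)*conj(1) + 2*(2)*conj(1) + 3*(-1)*conj(1)]
      = (1/6)[(5) + (4) + (-3)] = 6/6 = 1
  <chi_rho, chi_2> = (1/6)[1*(5)*conj(1) + 2*(2)*conj(1) + 3*(-1)*conj(-1)]
      = (1/6)[(5) + (4) + (3)] = 12/6 = 2
  <chi_rho, chi_3> = (1/6)[1*(5)*conj(2) + 2*(2)*conj(-1) + 3*(-1)*conj(0)]
      = (1/6)[(10) + (-4) + (0)] = 6/6 = 1
Dimension check: dim(rho) = sum (mult * dim) = 1*1 + 2*1 + 1*2 = 5 = chi_rho(e) = 5.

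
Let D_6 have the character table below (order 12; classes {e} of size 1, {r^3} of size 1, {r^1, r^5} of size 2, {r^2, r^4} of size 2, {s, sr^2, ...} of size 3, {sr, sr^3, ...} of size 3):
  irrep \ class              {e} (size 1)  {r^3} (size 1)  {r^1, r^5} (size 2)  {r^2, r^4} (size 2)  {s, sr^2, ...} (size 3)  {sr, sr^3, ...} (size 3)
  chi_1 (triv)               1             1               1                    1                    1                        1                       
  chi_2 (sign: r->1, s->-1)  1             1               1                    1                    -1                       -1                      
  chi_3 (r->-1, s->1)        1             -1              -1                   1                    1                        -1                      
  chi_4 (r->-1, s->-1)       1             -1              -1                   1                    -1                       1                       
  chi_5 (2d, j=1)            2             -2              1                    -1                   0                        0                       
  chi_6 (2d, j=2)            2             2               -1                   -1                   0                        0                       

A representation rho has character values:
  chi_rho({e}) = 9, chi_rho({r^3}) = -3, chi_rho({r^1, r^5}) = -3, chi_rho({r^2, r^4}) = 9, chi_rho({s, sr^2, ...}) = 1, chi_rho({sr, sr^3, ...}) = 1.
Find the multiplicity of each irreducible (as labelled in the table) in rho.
Multiplicities: chi_1: 2, chi_2: 1, chi_3: 3, chi_4: 3, chi_5: 0, chi_6: 0.

Derivation: Use <chi_rho, chi> = (1/|G|) sum_C |C| * chi_rho(C) * conj(chi(C)) with |G| = 12 for each irreducible chi in the table:
  <chi_rho, chi_1> = (1/12)[1*(9)*conj(1) + 1*(-3)*conj(1) + 2*(-3)*conj(1) + 2*(9)*conj(1) + 3*(1)*conj(1) + 3*(1)*conj(1)]
      = (1/12)[(9) + (-3) + (-6) + (18) + (3) + (3)] = 24/12 = 2
  <chi_rho, chi_2> = (1/12)[1*(9)*conj(1) + 1*(-3)*conj(1) + 2*(-3)*conj(1) + 2*(9)*conj(1) + 3*(1)*conj(-1) + 3*(1)*conj(-1)]
      = (1/12)[(9) + (-3) + (-6) + (18) + (-3) + (-3)] = 12/12 = 1
  <chi_rho, chi_3> = (1/12)[1*(9)*conj(1) + 1*(-3)*conj(-1) + 2*(-3)*conj(-1) + 2*(9)*conj(1) + 3*(1)*conj(1) + 3*(1)*conj(-1)]
      = (1/12)[(9) + (3) + (6) + (18) + (3) + (-3)] = 36/12 = 3
  <chi_rho, chi_4> = (1/12)[1*(9)*conj(1) + 1*(-3)*conj(-1) + 2*(-3)*conj(-1) + 2*(9)*conj(1) + 3*(1)*conj(-1) + 3*(1)*conj(1)]
      = (1/12)[(9) + (3) + (6) + (18) + (-3) + (3)] = 36/12 = 3
  <chi_rho, chi_5> = (1/12)[1*(9)*conj(2) + 1*(-3)*conj(-2) + 2*(-3)*conj(1) + 2*(9)*conj(-1) + 3*(1)*conj(0) + 3*(1)*conj(0)]
      = (1/12)[(18) + (6) + (-6) + (-18) + (0) + (0)] = 0/12 = 0
  <chi_rho, chi_6> = (1/12)[1*(9)*conj(2) + 1*(-3)*conj(2) + 2*(-3)*conj(-1) + 2*(9)*conj(-1) + 3*(1)*conj(0) + 3*(1)*conj(0)]
      = (1/12)[(18) + (-6) + (6) + (-18) + (0) + (0)] = 0/12 = 0
Dimension check: dim(rho) = sum (mult * dim) = 2*1 + 1*1 + 3*1 + 3*1 + 0*2 + 0*2 = 9 = chi_rho(e) = 9.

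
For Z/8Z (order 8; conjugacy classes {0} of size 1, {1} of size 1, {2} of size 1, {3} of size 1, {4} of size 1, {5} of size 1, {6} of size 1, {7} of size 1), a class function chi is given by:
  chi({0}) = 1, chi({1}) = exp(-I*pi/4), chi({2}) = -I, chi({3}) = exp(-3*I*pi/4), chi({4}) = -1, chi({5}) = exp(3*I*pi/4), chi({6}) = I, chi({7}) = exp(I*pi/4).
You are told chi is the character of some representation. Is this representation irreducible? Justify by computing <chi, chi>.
Irreducible: <chi, chi> = 1.

Proof sketch: <chi, chi> = (1/|G|) sum_C |C| * |chi(C)|^2 = (1/8)[1*|1|^2 + 1*|exp(-I*pi/4)|^2 + 1*|-I|^2 + 1*|exp(-3*I*pi/4)|^2 + 1*|-1|^2 + 1*|exp(3*I*pi/4)|^2 + 1*|I|^2 + 1*|exp(I*pi/4)|^2]
  = (1/8)[(1) + (1) + (1) + (1) + (1) + (1) + (1) + (1)] = 8/8 = 1.
(Exp terms are combined using exp(i*s)*conj(exp(i*t)) = exp(i*(s-t)), and sums of them are collapsed using the identity that for every m > 1 the m distinct m-th roots of unity sum to 0, e.g. 1 + exp(2*I*pi/3) + exp(-2*I*pi/3) = 0.)
A character is irreducible iff <chi, chi> = 1, so this representation is irreducible.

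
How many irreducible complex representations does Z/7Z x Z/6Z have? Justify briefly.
42

Working: The number of irreducible complex representations of a finite group equals its number of conjugacy classes. Z/7Z x Z/6Z is abelian of order 42, so every element is its own conjugacy class: 42 classes, so Z/7Z x Z/6Z (order 42) has exactly 42 irreducible complex representations.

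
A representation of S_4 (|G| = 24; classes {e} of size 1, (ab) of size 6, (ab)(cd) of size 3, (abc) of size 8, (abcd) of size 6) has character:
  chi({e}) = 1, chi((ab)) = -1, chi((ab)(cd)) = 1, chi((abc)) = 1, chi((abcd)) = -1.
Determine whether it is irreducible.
Irreducible: <chi, chi> = 1.

Details: <chi, chi> = (1/|G|) sum_C |C| * |chi(C)|^2 = (1/24)[1*|1|^2 + 6*|-1|^2 + 3*|1|^2 + 8*|1|^2 + 6*|-1|^2]
  = (1/24)[(1) + (6) + (3) + (8) + (6)] = 24/24 = 1.
A character is irreducible iff <chi, chi> = 1, so this representation is irreducible.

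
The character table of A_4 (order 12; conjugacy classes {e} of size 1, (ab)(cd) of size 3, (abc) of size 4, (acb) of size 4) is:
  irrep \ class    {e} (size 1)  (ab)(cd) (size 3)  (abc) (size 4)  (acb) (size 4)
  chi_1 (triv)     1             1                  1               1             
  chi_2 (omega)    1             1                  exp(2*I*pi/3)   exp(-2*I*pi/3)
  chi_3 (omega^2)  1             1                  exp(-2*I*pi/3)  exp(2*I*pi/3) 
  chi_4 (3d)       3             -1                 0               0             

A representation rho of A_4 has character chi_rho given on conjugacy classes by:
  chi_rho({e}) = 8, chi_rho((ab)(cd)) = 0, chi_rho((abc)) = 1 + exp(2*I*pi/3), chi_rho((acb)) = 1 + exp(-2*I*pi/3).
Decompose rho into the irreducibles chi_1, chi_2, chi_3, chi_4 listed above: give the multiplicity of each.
Multiplicities: chi_1: 1, chi_2: 1, chi_3: 0, chi_4: 2.

Explanation: Use <chi_rho, chi> = (1/|G|) sum_C |C| * chi_rho(C) * conj(chi(C)) with |G| = 12 for each irreducible chi in the table:
  <chi_rho, chi_1> = (1/12)[1*(8)*conj(1) + 3*(0)*conj(1) + 4*(1 + exp(2*I*pi/3))*conj(1) + 4*(1 + exp(-2*I*pi/3))*conj(1)]
      = (1/12)[(8) + (0) + (4 + 4*exp(2*I*pi/3)) + (4 + 4*exp(-2*I*pi/3))] = 12/12 = 1
  <chi_rho, chi_2> = (1/12)[1*(8)*conj(1) + 3*(0)*conj(1) + 4*(1 + exp(2*I*pi/3))*conj(exp(2*I*pi/3)) + 4*(1 + exp(-2*I*pi/3))*conj(exp(-2*I*pi/3))]
      = (1/12)[(8) + (0) + (4 + 4*exp(-2*I*pi/3)) + (4 + 4*exp(2*I*pi/3))] = 12/12 = 1
  <chi_rho, chi_3> = (1/12)[1*(8)*conj(1) + 3*(0)*conj(1) + 4*(1 + exp(2*I*pi/3))*conj(exp(-2*I*pi/3)) + 4*(1 + exp(-2*I*pi/3))*conj(exp(2*I*pi/3))]
      = (1/12)[(8) + (0) + (-4) + (-4)] = 0/12 = 0
  <chi_rho, chi_4> = (1/12)[1*(8)*conj(3) + 3*(0)*conj(-1) + 4*(1 + exp(2*I*pi/3))*conj(0) + 4*(1 + exp(-2*I*pi/3))*conj(0)]
      = (1/12)[(24) + (0) + (0) + (0)] = 24/12 = 2
(Exp terms are combined using exp(i*s)*conj(exp(i*t)) = exp(i*(s-t)), and sums of them are collapsed using the identity that for every m > 1 the m distinct m-th roots of unity sum to 0, e.g. 1 + exp(2*I*pi/3) + exp(-2*I*pi/3) = 0.)
Dimension check: dim(rho) = sum (mult * dim) = 1*1 + 1*1 + 0*1 + 2*3 = 8 = chi_rho(e) = 8.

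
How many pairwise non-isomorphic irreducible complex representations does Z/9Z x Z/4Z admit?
36

Explanation: The number of irreducible complex representations of a finite group equals its number of conjugacy classes. Z/9Z x Z/4Z is abelian of order 36, so every element is its own conjugacy class: 36 classes, so Z/9Z x Z/4Z (order 36) has exactly 36 irreducible complex representations.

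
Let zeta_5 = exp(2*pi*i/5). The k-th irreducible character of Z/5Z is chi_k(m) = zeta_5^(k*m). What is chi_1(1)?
chi_1(1) = zeta_5^1 = exp(2*I*pi/5)

Explanation: chi_1(1) = zeta_5^(1*1) = zeta_5^1. Since zeta_5^5 = 1, this equals zeta_5^1 = exp(2*pi*i*1/5) = exp(2*I*pi/5).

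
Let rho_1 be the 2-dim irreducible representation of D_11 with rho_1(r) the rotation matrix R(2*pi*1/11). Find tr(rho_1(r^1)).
chi_{rho_1}(r^1) = 2*cos(2*pi*1*1/11) = 2*cos(2*pi/11)

Argument: rho_1(r^1) is rotation by angle 2*pi*1*1/11, whose trace is 2*cos(2*pi*1*1/11) = 2*cos(2*pi/11).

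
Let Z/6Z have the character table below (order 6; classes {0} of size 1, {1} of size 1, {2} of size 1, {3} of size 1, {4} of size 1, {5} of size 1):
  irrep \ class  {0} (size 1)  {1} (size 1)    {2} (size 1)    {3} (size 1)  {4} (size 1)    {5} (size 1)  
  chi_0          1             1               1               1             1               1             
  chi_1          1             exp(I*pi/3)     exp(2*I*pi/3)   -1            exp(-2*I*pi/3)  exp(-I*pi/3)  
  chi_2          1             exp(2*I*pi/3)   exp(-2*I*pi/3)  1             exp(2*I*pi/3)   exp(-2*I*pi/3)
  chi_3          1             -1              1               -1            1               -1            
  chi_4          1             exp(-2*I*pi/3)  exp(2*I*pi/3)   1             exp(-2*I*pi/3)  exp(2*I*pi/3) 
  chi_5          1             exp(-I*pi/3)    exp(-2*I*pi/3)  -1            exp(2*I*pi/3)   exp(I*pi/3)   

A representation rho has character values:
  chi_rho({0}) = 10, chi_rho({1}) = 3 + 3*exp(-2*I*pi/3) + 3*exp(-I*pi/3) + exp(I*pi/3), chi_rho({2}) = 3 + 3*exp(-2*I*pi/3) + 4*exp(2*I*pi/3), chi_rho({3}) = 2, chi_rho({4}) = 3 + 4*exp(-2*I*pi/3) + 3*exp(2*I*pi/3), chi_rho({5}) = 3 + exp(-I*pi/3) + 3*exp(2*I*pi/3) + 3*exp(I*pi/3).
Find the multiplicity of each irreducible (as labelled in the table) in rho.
Multiplicities: chi_0: 3, chi_1: 1, chi_2: 0, chi_3: 0, chi_4: 3, chi_5: 3.

Solution. Use <chi_rho, chi> = (1/|G|) sum_C |C| * chi_rho(C) * conj(chi(C)) with |G| = 6 for each irreducible chi in the table:
  <chi_rho, chi_0> = (1/6)[1*(10)*conj(1) + 1*(3 + 3*exp(-2*I*pi/3) + 3*exp(-I*pi/3) + exp(I*pi/3))*conj(1) + 1*(3 + 3*exp(-2*I*pi/3) + 4*exp(2*I*pi/3))*conj(1) + 1*(2)*conj(1) + 1*(3 + 4*exp(-2*I*pi/3) + 3*exp(2*I*pi/3))*conj(1) + 1*(3 + exp(-I*pi/3) + 3*exp(2*I*pi/3) + 3*exp(I*pi/3))*conj(1)]
      = (1/6)[(10) + (3 + 3*exp(-2*I*pi/3) + 3*exp(-I*pi/3) + exp(I*pi/3)) + (3 + 3*exp(-2*I*pi/3) + 4*exp(2*I*pi/3)) + (2) + (3 + 4*exp(-2*I*pi/3) + 3*exp(2*I*pi/3)) + (3 + exp(-I*pi/3) + 3*exp(2*I*pi/3) + 3*exp(I*pi/3))] = 18/6 = 3
  <chi_rho, chi_1> = (1/6)[1*(10)*conj(1) + 1*(3 + 3*exp(-2*I*pi/3) + 3*exp(-I*pi/3) + exp(I*pi/3))*conj(exp(I*pi/3)) + 1*(3 + 3*exp(-2*I*pi/3) + 4*exp(2*I*pi/3))*conj(exp(2*I*pi/3)) + 1*(2)*conj(-1) + 1*(3 + 4*exp(-2*I*pi/3) + 3*exp(2*I*pi/3))*conj(exp(-2*I*pi/3)) + 1*(3 + exp(-I*pi/3) + 3*exp(2*I*pi/3) + 3*exp(I*pi/3))*conj(exp(-I*pi/3))]
      = (1/6)[(10) + (-2 + 3*exp(-2*I*pi/3) + 3*exp(-I*pi/3)) + (1) + (-2) + (1) + (-2 + 3*exp(2*I*pi/3) + 3*exp(I*pi/3))] = 6/6 = 1
  <chi_rho, chi_2> = (1/6)[1*(10)*conj(1) + 1*(3 + 3*exp(-2*I*pi/3) + 3*exp(-I*pi/3) + exp(I*pi/3))*conj(exp(2*I*pi/3)) + 1*(3 + 3*exp(-2*I*pi/3) + 4*exp(2*I*pi/3))*conj(exp(-2*I*pi/3)) + 1*(2)*conj(1) + 1*(3 + 4*exp(-2*I*pi/3) + 3*exp(2*I*pi/3))*conj(exp(2*I*pi/3)) + 1*(3 + exp(-I*pi/3) + 3*exp(2*I*pi/3) + 3*exp(I*pi/3))*conj(exp(-2*I*pi/3))]
      = (1/6)[(10) + (-3 + 3*exp(-2*I*pi/3) + exp(-I*pi/3) + 3*exp(2*I*pi/3)) + (3 + 4*exp(-2*I*pi/3) + 3*exp(2*I*pi/3)) + (2) + (3 + 3*exp(-2*I*pi/3) + 4*exp(2*I*pi/3)) + (-3 + 3*exp(-2*I*pi/3) + exp(I*pi/3) + 3*exp(2*I*pi/3))] = 0/6 = 0
  <chi_rho, chi_3> = (1/6)[1*(10)*conj(1) + 1*(3 + 3*exp(-2*I*pi/3) + 3*exp(-I*pi/3) + exp(I*pi/3))*conj(-1) + 1*(3 + 3*exp(-2*I*pi/3) + 4*exp(2*I*pi/3))*conj(1) + 1*(2)*conj(-1) + 1*(3 + 4*exp(-2*I*pi/3) + 3*exp(2*I*pi/3))*conj(1) + 1*(3 + exp(-I*pi/3) + 3*exp(2*I*pi/3) + 3*exp(I*pi/3))*conj(-1)]
      = (1/6)[(10) + (-3 - exp(I*pi/3) - 3*exp(-I*pi/3) - 3*exp(-2*I*pi/3)) + (3 + 3*exp(-2*I*pi/3) + 4*exp(2*I*pi/3)) + (-2) + (3 + 4*exp(-2*I*pi/3) + 3*exp(2*I*pi/3)) + (-3 - 3*exp(I*pi/3) - 3*exp(2*I*pi/3) - exp(-I*pi/3))] = 0/6 = 0
  <chi_rho, chi_4> = (1/6)[1*(10)*conj(1) + 1*(3 + 3*exp(-2*I*pi/3) + 3*exp(-I*pi/3) + exp(I*pi/3))*conj(exp(-2*I*pi/3)) + 1*(3 + 3*exp(-2*I*pi/3) + 4*exp(2*I*pi/3))*conj(exp(2*I*pi/3)) + 1*(2)*conj(1) + 1*(3 + 4*exp(-2*I*pi/3) + 3*exp(2*I*pi/3))*conj(exp(-2*I*pi/3)) + 1*(3 + exp(-I*pi/3) + 3*exp(2*I*pi/3) + 3*exp(I*pi/3))*conj(exp(2*I*pi/3))]
      = (1/6)[(10) + (2 + 3*exp(2*I*pi/3) + 3*exp(I*pi/3)) + (1) + (2) + (1) + (2 + 3*exp(-2*I*pi/3) + 3*exp(-I*pi/3))] = 18/6 = 3
  <chi_rho, chi_5> = (1/6)[1*(10)*conj(1) + 1*(3 + 3*exp(-2*I*pi/3) + 3*exp(-I*pi/3) + exp(I*pi/3))*conj(exp(-I*pi/3)) + 1*(3 + 3*exp(-2*I*pi/3) + 4*exp(2*I*pi/3))*conj(exp(-2*I*pi/3)) + 1*(2)*conj(-1) + 1*(3 + 4*exp(-2*I*pi/3) + 3*exp(2*I*pi/3))*conj(exp(2*I*pi/3)) + 1*(3 + exp(-I*pi/3) + 3*exp(2*I*pi/3) + 3*exp(I*pi/3))*conj(exp(I*pi/3))]
      = (1/6)[(10) + (3 + 3*exp(-I*pi/3) + exp(2*I*pi/3) + 3*exp(I*pi/3)) + (3 + 4*exp(-2*I*pi/3) + 3*exp(2*I*pi/3)) + (-2) + (3 + 3*exp(-2*I*pi/3) + 4*exp(2*I*pi/3)) + (3 + 3*exp(-I*pi/3) + exp(-2*I*pi/3) + 3*exp(I*pi/3))] = 18/6 = 3
(Exp terms are combined using exp(i*s)*conj(exp(i*t)) = exp(i*(s-t)), and sums of them are collapsed using the identity that for every m > 1 the m distinct m-th roots of unity sum to 0, e.g. 1 + exp(2*I*pi/3) + exp(-2*I*pi/3) = 0.)
Dimension check: dim(rho) = sum (mult * dim) = 3*1 + 1*1 + 0*1 + 0*1 + 3*1 + 3*1 = 10 = chi_rho(e) = 10.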